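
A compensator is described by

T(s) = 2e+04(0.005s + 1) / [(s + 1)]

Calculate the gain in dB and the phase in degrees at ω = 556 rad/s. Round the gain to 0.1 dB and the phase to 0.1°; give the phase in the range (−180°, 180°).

40.5 dB, -19.7°

At ω = 556 rad/s:
zero (1 + j556·0.005) = 1 + j2.78 → |·| ≈ 2.9544, ∠ ≈ 70.22°
pole (1 + j556·1) = 1 + j556 → |·| ≈ 556, ∠ ≈ 89.90°
|T| = 2e+04 · 2.9544 / (556) ≈ 106.27
Gain = 20 log₁₀(106.27) ≈ 40.53 dB
∠T = (70.22°) − (89.90°) = -19.68°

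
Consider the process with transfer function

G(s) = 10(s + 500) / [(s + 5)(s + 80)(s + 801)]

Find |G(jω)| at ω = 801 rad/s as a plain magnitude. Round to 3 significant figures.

At s = jω = j801:
zero (s+500): 500 + j801 → |·| = √(500²+801²) = √891601 ≈ 944.25, ∠ = arctan(801/500) ≈ 58.03°
pole (s+5): 5 + j801 → |·| = √(5²+801²) = √641626 ≈ 801.02, ∠ = arctan(801/5) ≈ 89.64°
pole (s+80): 80 + j801 → |·| = √(80²+801²) = √648001 ≈ 804.99, ∠ = arctan(801/80) ≈ 84.30°
pole (s+801): 801 + j801 → |·| = √(801²+801²) = √1283202 ≈ 1132.8, ∠ = arctan(801/801) ≈ 45.00°
|G| = 10 · 944.25 / 7.3044e+08 ≈ 1.2927e-05

1.29e-05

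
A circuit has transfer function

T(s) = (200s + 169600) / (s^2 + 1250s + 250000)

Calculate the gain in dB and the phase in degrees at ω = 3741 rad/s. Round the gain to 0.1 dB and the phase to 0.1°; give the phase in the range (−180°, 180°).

-25.5 dB, -84.0°

Substitute s = j3741:
Numerator: 200(j3741) + 169600 = 169600 + j748200
Denominator: (j3741)^2 + 1250(j3741) + 250000 = -13745081 + j4676250
|N| = √(169600² + 748200²) ≈ 7.6718e+05, ∠N ≈ 77.23°
|D| = √(13745081² + 4676250²) ≈ 1.4519e+07, ∠D ≈ 161.21°
|T| = 7.6718e+05 / 1.4519e+07 ≈ 0.05284
Gain = 20 log₁₀(0.05284) ≈ -25.54 dB
∠T = 77.23° − 161.21° = -83.98°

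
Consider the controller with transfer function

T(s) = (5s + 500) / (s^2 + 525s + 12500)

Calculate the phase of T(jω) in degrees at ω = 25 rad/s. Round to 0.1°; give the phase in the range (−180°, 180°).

-33.8°

Substitute s = j25:
Numerator: 5(j25) + 500 = 500 + j125
Denominator: (j25)^2 + 525(j25) + 12500 = 11875 + j13125
|N| = √(500² + 125²) ≈ 515.39, ∠N ≈ 14.04°
|D| = √(11875² + 13125²) ≈ 17700, ∠D ≈ 47.86°
∠T = 14.04° − 47.86° = -33.82°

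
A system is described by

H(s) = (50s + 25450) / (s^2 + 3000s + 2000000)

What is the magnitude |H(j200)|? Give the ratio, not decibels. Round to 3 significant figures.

0.0133

Substitute s = j200:
Numerator: 50(j200) + 25450 = 25450 + j10000
Denominator: (j200)^2 + 3000(j200) + 2000000 = 1960000 + j600000
|N| = √(25450² + 10000²) ≈ 27344, ∠N ≈ 21.45°
|D| = √(1960000² + 600000²) ≈ 2.0498e+06, ∠D ≈ 17.02°
|H| = 27344 / 2.0498e+06 ≈ 0.01334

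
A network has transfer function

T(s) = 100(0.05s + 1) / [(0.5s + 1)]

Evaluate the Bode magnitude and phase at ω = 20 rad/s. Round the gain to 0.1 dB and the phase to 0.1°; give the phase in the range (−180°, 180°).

23.0 dB, -39.3°

At ω = 20 rad/s:
zero (1 + j20·0.05) = 1 + j1 → |·| ≈ 1.4142, ∠ ≈ 45.00°
pole (1 + j20·0.5) = 1 + j10 → |·| ≈ 10.05, ∠ ≈ 84.29°
|T| = 100 · 1.4142 / (10.05) ≈ 14.072
Gain = 20 log₁₀(14.072) ≈ 22.97 dB
∠T = (45.00°) − (84.29°) = -39.29°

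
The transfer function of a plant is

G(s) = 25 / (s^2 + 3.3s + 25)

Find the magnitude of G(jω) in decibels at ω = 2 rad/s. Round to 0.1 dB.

1.1 dB

At s = jω = j2:
quadratic: (j2)² + 3.3·j2 + 25 = 21 + j6.6 → |·| ≈ 22.013, ∠ ≈ 17.45°
|G| = 25 / 22.013 ≈ 1.1357
Gain = 20 log₁₀(1.1357) ≈ 1.11 dB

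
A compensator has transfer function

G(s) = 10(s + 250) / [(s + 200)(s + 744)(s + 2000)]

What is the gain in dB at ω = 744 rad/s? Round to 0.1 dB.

-106.9 dB

At s = jω = j744:
zero (s+250): 250 + j744 → |·| = √(250²+744²) = √616036 ≈ 784.88, ∠ = arctan(744/250) ≈ 71.43°
pole (s+200): 200 + j744 → |·| = √(200²+744²) = √593536 ≈ 770.41, ∠ = arctan(744/200) ≈ 74.95°
pole (s+744): 744 + j744 → |·| = √(744²+744²) = √1107072 ≈ 1052.2, ∠ = arctan(744/744) ≈ 45.00°
pole (s+2000): 2000 + j744 → |·| = √(2000²+744²) = √4553536 ≈ 2133.9, ∠ = arctan(744/2000) ≈ 20.41°
|G| = 10 · 784.88 / 1.7298e+09 ≈ 4.5374e-06
Gain = 20 log₁₀(4.5374e-06) ≈ -106.86 dB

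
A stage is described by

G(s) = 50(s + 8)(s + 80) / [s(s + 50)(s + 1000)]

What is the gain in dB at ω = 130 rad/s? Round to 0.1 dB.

At s = jω = j130:
zero (s+8): 8 + j130 → |·| = √(8²+130²) = √16964 ≈ 130.25, ∠ = arctan(130/8) ≈ 86.48°
zero (s+80): 80 + j130 → |·| = √(80²+130²) = √23300 ≈ 152.64, ∠ = arctan(130/80) ≈ 58.39°
pole (s+50): 50 + j130 → |·| = √(50²+130²) = √19400 ≈ 139.28, ∠ = arctan(130/50) ≈ 68.96°
pole (s+1000): 1000 + j130 → |·| = √(1000²+130²) = √1016900 ≈ 1008.4, ∠ = arctan(130/1000) ≈ 7.41°
pole at origin: |s| = 130, ∠ = 90.00° (in denominator)
|G| = 50 · 19881 / 1.8258e+07 ≈ 0.054445
Gain = 20 log₁₀(0.054445) ≈ -25.28 dB

-25.3 dB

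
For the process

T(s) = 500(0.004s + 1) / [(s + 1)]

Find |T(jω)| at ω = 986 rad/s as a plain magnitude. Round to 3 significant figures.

2.06

At ω = 986 rad/s:
zero (1 + j986·0.004) = 1 + j3.944 → |·| ≈ 4.0688, ∠ ≈ 75.77°
pole (1 + j986·1) = 1 + j986 → |·| ≈ 986, ∠ ≈ 89.94°
|T| = 500 · 4.0688 / (986) ≈ 2.0633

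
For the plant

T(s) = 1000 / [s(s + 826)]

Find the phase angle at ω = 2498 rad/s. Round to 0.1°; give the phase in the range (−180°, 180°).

At s = jω = j2498:
pole (s+826): 826 + j2498 → |·| = √(826²+2498²) = √6922280 ≈ 2631, ∠ = arctan(2498/826) ≈ 71.70°
pole at origin: |s| = 2498, ∠ = 90.00° (in denominator)
∠T = 0.00° − 161.70° = -161.70°

-161.7°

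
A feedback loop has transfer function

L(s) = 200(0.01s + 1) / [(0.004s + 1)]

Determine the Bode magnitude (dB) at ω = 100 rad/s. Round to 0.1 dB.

At ω = 100 rad/s:
zero (1 + j100·0.01) = 1 + j1 → |·| ≈ 1.4142, ∠ ≈ 45.00°
pole (1 + j100·0.004) = 1 + j0.4 → |·| ≈ 1.077, ∠ ≈ 21.80°
|L| = 200 · 1.4142 / (1.077) ≈ 262.62
Gain = 20 log₁₀(262.62) ≈ 48.39 dB

48.4 dB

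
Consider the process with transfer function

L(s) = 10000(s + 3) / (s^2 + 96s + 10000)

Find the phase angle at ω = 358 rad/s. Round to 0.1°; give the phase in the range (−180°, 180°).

-74.3°

At s = jω = j358:
zero (s+3): 3 + j358 → |·| = √(3²+358²) = √128173 ≈ 358.01, ∠ = arctan(358/3) ≈ 89.52°
quadratic: (j358)² + 96·j358 + 10000 = -118164 + j34368 → |·| ≈ 1.2306e+05, ∠ ≈ 163.78°
∠L = 89.52° − 163.78° = -74.26°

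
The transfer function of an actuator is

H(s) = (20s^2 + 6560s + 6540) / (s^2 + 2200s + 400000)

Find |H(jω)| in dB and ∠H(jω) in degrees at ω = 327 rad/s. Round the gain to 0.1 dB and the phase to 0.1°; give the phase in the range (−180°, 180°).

11.8 dB, 67.0°

Substitute s = j327:
Numerator: 20(j327)^2 + 6560(j327) + 6540 = -2132040 + j2145120
Denominator: (j327)^2 + 2200(j327) + 400000 = 293071 + j719400
|N| = √(2132040² + 2145120²) ≈ 3.0244e+06, ∠N ≈ 134.82°
|D| = √(293071² + 719400²) ≈ 7.7681e+05, ∠D ≈ 67.83°
|H| = 3.0244e+06 / 7.7681e+05 ≈ 3.8934
Gain = 20 log₁₀(3.8934) ≈ 11.81 dB
∠H = 134.82° − 67.83° = 66.99°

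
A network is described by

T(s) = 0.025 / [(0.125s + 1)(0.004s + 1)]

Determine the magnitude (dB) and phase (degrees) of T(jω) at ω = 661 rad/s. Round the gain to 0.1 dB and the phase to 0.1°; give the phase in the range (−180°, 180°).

At ω = 661 rad/s:
pole (1 + j661·0.125) = 1 + j82.625 → |·| ≈ 82.631, ∠ ≈ 89.31°
pole (1 + j661·0.004) = 1 + j2.644 → |·| ≈ 2.8268, ∠ ≈ 69.28°
|T| = 0.025 · 1 / (82.631 · 2.8268) ≈ 0.00010703
Gain = 20 log₁₀(0.00010703) ≈ -79.41 dB
∠T = (0°) − (89.31° + 69.28°) = -158.59°

-79.4 dB, -158.6°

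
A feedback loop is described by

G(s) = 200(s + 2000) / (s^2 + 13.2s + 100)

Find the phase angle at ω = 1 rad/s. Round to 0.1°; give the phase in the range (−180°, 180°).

At s = jω = j1:
zero (s+2000): 2000 + j1 → |·| = √(2000²+1²) = √4000001 ≈ 2000, ∠ = arctan(1/2000) ≈ 0.03°
quadratic: (j1)² + 13.2·j1 + 100 = 99 + j13.2 → |·| ≈ 99.876, ∠ ≈ 7.59°
∠G = 0.03° − 7.59° = -7.56°

-7.6°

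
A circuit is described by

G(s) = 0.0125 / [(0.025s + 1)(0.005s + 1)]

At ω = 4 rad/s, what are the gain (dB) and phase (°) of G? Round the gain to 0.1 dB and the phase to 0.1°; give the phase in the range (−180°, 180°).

-38.1 dB, -6.9°

At ω = 4 rad/s:
pole (1 + j4·0.025) = 1 + j0.1 → |·| ≈ 1.005, ∠ ≈ 5.71°
pole (1 + j4·0.005) = 1 + j0.02 → |·| ≈ 1.0002, ∠ ≈ 1.15°
|G| = 0.0125 · 1 / (1.005 · 1.0002) ≈ 0.012435
Gain = 20 log₁₀(0.012435) ≈ -38.11 dB
∠G = (0°) − (5.71° + 1.15°) = -6.86°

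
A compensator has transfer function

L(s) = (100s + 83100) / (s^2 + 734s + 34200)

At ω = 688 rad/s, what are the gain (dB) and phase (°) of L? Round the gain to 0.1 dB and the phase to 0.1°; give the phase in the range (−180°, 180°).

Substitute s = j688:
Numerator: 100(j688) + 83100 = 83100 + j68800
Denominator: (j688)^2 + 734(j688) + 34200 = -439144 + j504992
|N| = √(83100² + 68800²) ≈ 1.0788e+05, ∠N ≈ 39.62°
|D| = √(439144² + 504992²) ≈ 6.6923e+05, ∠D ≈ 131.01°
|L| = 1.0788e+05 / 6.6923e+05 ≈ 0.1612
Gain = 20 log₁₀(0.1612) ≈ -15.85 dB
∠L = 39.62° − 131.01° = -91.39°

-15.9 dB, -91.4°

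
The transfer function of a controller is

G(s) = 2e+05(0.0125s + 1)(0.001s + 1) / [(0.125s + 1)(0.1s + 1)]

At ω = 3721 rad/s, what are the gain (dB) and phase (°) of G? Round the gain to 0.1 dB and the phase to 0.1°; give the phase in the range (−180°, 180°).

46.3 dB, -16.0°

At ω = 3721 rad/s:
zero (1 + j3721·0.0125) = 1 + j46.5125 → |·| ≈ 46.523, ∠ ≈ 88.77°
zero (1 + j3721·0.001) = 1 + j3.721 → |·| ≈ 3.853, ∠ ≈ 74.96°
pole (1 + j3721·0.125) = 1 + j465.125 → |·| ≈ 465.13, ∠ ≈ 89.88°
pole (1 + j3721·0.1) = 1 + j372.1 → |·| ≈ 372.1, ∠ ≈ 89.85°
|G| = 2e+05 · 46.523 · 3.853 / (465.13 · 372.1) ≈ 207.14
Gain = 20 log₁₀(207.14) ≈ 46.33 dB
∠G = (88.77° + 74.96°) − (89.88° + 89.85°) = -16.00°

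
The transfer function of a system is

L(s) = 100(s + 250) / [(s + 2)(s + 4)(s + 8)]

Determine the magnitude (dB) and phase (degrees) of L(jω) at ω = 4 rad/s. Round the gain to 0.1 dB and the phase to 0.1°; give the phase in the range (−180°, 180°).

40.9 dB, -134.1°

At s = jω = j4:
zero (s+250): 250 + j4 → |·| = √(250²+4²) = √62516 ≈ 250.03, ∠ = arctan(4/250) ≈ 0.92°
pole (s+2): 2 + j4 → |·| = √(2²+4²) = √20 ≈ 4.4721, ∠ = arctan(4/2) ≈ 63.43°
pole (s+4): 4 + j4 → |·| = √(4²+4²) = √32 ≈ 5.6569, ∠ = arctan(4/4) ≈ 45.00°
pole (s+8): 8 + j4 → |·| = √(8²+4²) = √80 ≈ 8.9443, ∠ = arctan(4/8) ≈ 26.57°
|L| = 100 · 250.03 / 226.27 ≈ 110.5
Gain = 20 log₁₀(110.5) ≈ 40.87 dB
∠L = 0.92° − 135.00° = -134.08°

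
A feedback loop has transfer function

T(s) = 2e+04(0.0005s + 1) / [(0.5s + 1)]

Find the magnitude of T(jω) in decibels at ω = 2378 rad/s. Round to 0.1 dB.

28.3 dB

At ω = 2378 rad/s:
zero (1 + j2378·0.0005) = 1 + j1.189 → |·| ≈ 1.5536, ∠ ≈ 49.93°
pole (1 + j2378·0.5) = 1 + j1189 → |·| ≈ 1189, ∠ ≈ 89.95°
|T| = 2e+04 · 1.5536 / (1189) ≈ 26.133
Gain = 20 log₁₀(26.133) ≈ 28.34 dB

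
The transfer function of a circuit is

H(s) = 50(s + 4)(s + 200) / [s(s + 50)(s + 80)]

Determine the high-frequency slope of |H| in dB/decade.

Each pole contributes −20 dB/decade at high frequency; each zero contributes +20 dB/decade.
Net: 2 zero(s) − 3 pole(s) → -20 dB/decade.

-20 dB/decade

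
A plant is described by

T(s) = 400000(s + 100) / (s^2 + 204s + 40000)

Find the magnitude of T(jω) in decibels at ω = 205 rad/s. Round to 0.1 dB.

At s = jω = j205:
zero (s+100): 100 + j205 → |·| = √(100²+205²) = √52025 ≈ 228.09, ∠ = arctan(205/100) ≈ 64.00°
quadratic: (j205)² + 204·j205 + 40000 = -2025 + j41820 → |·| ≈ 41869, ∠ ≈ 92.77°
|T| = 400000 · 228.09 / 41869 ≈ 2179.1
Gain = 20 log₁₀(2179.1) ≈ 66.77 dB

66.8 dB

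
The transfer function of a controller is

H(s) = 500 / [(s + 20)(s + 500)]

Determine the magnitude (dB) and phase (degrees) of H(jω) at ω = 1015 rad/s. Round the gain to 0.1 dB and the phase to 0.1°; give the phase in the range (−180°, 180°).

At s = jω = j1015:
pole (s+20): 20 + j1015 → |·| = √(20²+1015²) = √1030625 ≈ 1015.2, ∠ = arctan(1015/20) ≈ 88.87°
pole (s+500): 500 + j1015 → |·| = √(500²+1015²) = √1280225 ≈ 1131.5, ∠ = arctan(1015/500) ≈ 63.77°
|H| = 500 / 1.1487e+06 ≈ 0.00043527
Gain = 20 log₁₀(0.00043527) ≈ -67.22 dB
∠H = 0.00° − 152.64° = -152.64°

-67.2 dB, -152.6°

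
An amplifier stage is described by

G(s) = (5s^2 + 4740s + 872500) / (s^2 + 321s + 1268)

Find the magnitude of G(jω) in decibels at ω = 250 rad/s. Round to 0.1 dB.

22.3 dB

Substitute s = j250:
Numerator: 5(j250)^2 + 4740(j250) + 872500 = 560000 + j1185000
Denominator: (j250)^2 + 321(j250) + 1268 = -61232 + j80250
|N| = √(560000² + 1185000²) ≈ 1.3107e+06, ∠N ≈ 64.71°
|D| = √(61232² + 80250²) ≈ 1.0094e+05, ∠D ≈ 127.34°
|G| = 1.3107e+06 / 1.0094e+05 ≈ 12.985
Gain = 20 log₁₀(12.985) ≈ 22.27 dB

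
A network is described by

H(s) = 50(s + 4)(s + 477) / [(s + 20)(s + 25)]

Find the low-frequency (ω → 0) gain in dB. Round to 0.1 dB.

H(0) = 50·4·477 / (20·25) = 190.8
20 log₁₀(190.8) ≈ 45.61 dB

45.6 dB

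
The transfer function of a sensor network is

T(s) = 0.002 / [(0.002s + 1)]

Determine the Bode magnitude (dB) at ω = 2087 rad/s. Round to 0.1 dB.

At ω = 2087 rad/s:
pole (1 + j2087·0.002) = 1 + j4.174 → |·| ≈ 4.2921, ∠ ≈ 76.53°
|T| = 0.002 · 1 / (4.2921) ≈ 0.00046597
Gain = 20 log₁₀(0.00046597) ≈ -66.63 dB

-66.6 dB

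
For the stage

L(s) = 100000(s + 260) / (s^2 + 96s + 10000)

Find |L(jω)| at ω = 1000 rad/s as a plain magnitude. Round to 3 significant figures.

At s = jω = j1000:
zero (s+260): 260 + j1000 → |·| = √(260²+1000²) = √1067600 ≈ 1033.2, ∠ = arctan(1000/260) ≈ 75.43°
quadratic: (j1000)² + 96·j1000 + 10000 = -990000 + j96000 → |·| ≈ 9.9464e+05, ∠ ≈ 174.46°
|L| = 100000 · 1033.2 / 9.9464e+05 ≈ 103.88

104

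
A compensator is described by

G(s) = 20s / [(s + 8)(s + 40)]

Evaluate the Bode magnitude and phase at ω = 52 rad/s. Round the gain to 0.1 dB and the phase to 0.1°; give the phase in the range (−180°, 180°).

-10.4 dB, -43.7°

At s = jω = j52:
zero at origin: s = j52 → |·| = 52, ∠ = 90.00°
pole (s+8): 8 + j52 → |·| = √(8²+52²) = √2768 ≈ 52.612, ∠ = arctan(52/8) ≈ 81.25°
pole (s+40): 40 + j52 → |·| = √(40²+52²) = √4304 ≈ 65.605, ∠ = arctan(52/40) ≈ 52.43°
|G| = 20 · 52 / 3451.6 ≈ 0.30131
Gain = 20 log₁₀(0.30131) ≈ -10.42 dB
∠G = 90.00° − 133.68° = -43.68°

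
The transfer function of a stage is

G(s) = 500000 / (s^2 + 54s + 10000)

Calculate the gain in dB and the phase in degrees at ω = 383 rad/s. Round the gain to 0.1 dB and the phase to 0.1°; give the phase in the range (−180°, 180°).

11.2 dB, -171.4°

At s = jω = j383:
quadratic: (j383)² + 54·j383 + 10000 = -136689 + j20682 → |·| ≈ 1.3824e+05, ∠ ≈ 171.40°
|G| = 500000 / 1.3824e+05 ≈ 3.6169
Gain = 20 log₁₀(3.6169) ≈ 11.17 dB
∠G = 0.00° − 171.40° = -171.40°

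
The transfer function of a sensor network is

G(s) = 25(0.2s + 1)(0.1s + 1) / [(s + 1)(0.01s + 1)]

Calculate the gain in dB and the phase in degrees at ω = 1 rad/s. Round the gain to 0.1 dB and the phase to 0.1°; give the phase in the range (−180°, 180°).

25.2 dB, -28.6°

At ω = 1 rad/s:
zero (1 + j1·0.2) = 1 + j0.2 → |·| ≈ 1.0198, ∠ ≈ 11.31°
zero (1 + j1·0.1) = 1 + j0.1 → |·| ≈ 1.005, ∠ ≈ 5.71°
pole (1 + j1·1) = 1 + j1 → |·| ≈ 1.4142, ∠ ≈ 45.00°
pole (1 + j1·0.01) = 1 + j0.01 → |·| ≈ 1, ∠ ≈ 0.57°
|G| = 25 · 1.0198 · 1.005 / (1.4142 · 1) ≈ 18.118
Gain = 20 log₁₀(18.118) ≈ 25.16 dB
∠G = (11.31° + 5.71°) − (45.00° + 0.57°) = -28.55°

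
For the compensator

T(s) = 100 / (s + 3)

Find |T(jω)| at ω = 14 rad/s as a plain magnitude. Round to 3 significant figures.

Substitute s = j14:
Numerator: 100 = 100 + j0
Denominator: (j14) + 3 = 3 + j14
|N| = √(100² + 0²) ≈ 100, ∠N ≈ 0.00°
|D| = √(3² + 14²) ≈ 14.318, ∠D ≈ 77.91°
|T| = 100 / 14.318 ≈ 6.9842

6.98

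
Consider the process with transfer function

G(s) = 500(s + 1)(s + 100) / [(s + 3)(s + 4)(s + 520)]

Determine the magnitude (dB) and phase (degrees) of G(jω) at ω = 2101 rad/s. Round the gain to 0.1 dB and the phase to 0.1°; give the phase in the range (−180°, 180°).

-12.7 dB, -78.7°

At s = jω = j2101:
zero (s+1): 1 + j2101 → |·| = √(1²+2101²) = √4414202 ≈ 2101, ∠ = arctan(2101/1) ≈ 89.97°
zero (s+100): 100 + j2101 → |·| = √(100²+2101²) = √4424201 ≈ 2103.4, ∠ = arctan(2101/100) ≈ 87.27°
pole (s+3): 3 + j2101 → |·| = √(3²+2101²) = √4414210 ≈ 2101, ∠ = arctan(2101/3) ≈ 89.92°
pole (s+4): 4 + j2101 → |·| = √(4²+2101²) = √4414217 ≈ 2101, ∠ = arctan(2101/4) ≈ 89.89°
pole (s+520): 520 + j2101 → |·| = √(520²+2101²) = √4684601 ≈ 2164.4, ∠ = arctan(2101/520) ≈ 76.10°
|G| = 500 · 4.4192e+06 / 9.5541e+09 ≈ 0.23127
Gain = 20 log₁₀(0.23127) ≈ -12.72 dB
∠G = 177.24° − 255.91° = -78.67°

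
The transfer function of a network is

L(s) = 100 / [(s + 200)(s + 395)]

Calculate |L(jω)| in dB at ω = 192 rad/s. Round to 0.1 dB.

At s = jω = j192:
pole (s+200): 200 + j192 → |·| = √(200²+192²) = √76864 ≈ 277.24, ∠ = arctan(192/200) ≈ 43.83°
pole (s+395): 395 + j192 → |·| = √(395²+192²) = √192889 ≈ 439.19, ∠ = arctan(192/395) ≈ 25.92°
|L| = 100 / 1.2176e+05 ≈ 0.00082129
Gain = 20 log₁₀(0.00082129) ≈ -61.71 dB

-61.7 dB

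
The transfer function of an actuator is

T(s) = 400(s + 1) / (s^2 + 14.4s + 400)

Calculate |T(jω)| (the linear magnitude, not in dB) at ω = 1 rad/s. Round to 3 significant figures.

At s = jω = j1:
zero (s+1): 1 + j1 → |·| = √(1²+1²) = √2 ≈ 1.4142, ∠ = arctan(1/1) ≈ 45.00°
quadratic: (j1)² + 14.4·j1 + 400 = 399 + j14.4 → |·| ≈ 399.26, ∠ ≈ 2.07°
|T| = 400 · 1.4142 / 399.26 ≈ 1.4168

1.42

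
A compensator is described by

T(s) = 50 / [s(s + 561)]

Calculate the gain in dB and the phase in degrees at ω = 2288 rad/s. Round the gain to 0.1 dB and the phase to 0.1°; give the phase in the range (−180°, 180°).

-100.7 dB, -166.2°

At s = jω = j2288:
pole (s+561): 561 + j2288 → |·| = √(561²+2288²) = √5549665 ≈ 2355.8, ∠ = arctan(2288/561) ≈ 76.22°
pole at origin: |s| = 2288, ∠ = 90.00° (in denominator)
|T| = 50 / 5.3901e+06 ≈ 9.2763e-06
Gain = 20 log₁₀(9.2763e-06) ≈ -100.65 dB
∠T = 0.00° − 166.22° = -166.22°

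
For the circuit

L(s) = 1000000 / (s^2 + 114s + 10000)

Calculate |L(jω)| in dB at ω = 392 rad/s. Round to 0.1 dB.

16.5 dB

At s = jω = j392:
quadratic: (j392)² + 114·j392 + 10000 = -143664 + j44688 → |·| ≈ 1.5045e+05, ∠ ≈ 162.72°
|L| = 1000000 / 1.5045e+05 ≈ 6.6467
Gain = 20 log₁₀(6.6467) ≈ 16.45 dB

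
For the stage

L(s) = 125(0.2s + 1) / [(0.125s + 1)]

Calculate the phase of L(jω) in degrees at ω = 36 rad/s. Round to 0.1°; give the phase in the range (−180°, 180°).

At ω = 36 rad/s:
zero (1 + j36·0.2) = 1 + j7.2 → |·| ≈ 7.2691, ∠ ≈ 82.09°
pole (1 + j36·0.125) = 1 + j4.5 → |·| ≈ 4.6098, ∠ ≈ 77.47°
∠L = (82.09°) − (77.47°) = 4.62°

4.6°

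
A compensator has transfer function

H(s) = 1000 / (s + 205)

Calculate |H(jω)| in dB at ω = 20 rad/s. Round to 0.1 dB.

13.7 dB

At s = jω = j20:
pole (s+205): 205 + j20 → |·| = √(205²+20²) = √42425 ≈ 205.97, ∠ = arctan(20/205) ≈ 5.57°
|H| = 1000 / 205.97 ≈ 4.8551
Gain = 20 log₁₀(4.8551) ≈ 13.72 dB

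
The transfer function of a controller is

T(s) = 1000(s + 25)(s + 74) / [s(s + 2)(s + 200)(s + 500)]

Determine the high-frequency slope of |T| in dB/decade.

Each pole contributes −20 dB/decade at high frequency; each zero contributes +20 dB/decade.
Net: 2 zero(s) − 4 pole(s) → -40 dB/decade.

-40 dB/decade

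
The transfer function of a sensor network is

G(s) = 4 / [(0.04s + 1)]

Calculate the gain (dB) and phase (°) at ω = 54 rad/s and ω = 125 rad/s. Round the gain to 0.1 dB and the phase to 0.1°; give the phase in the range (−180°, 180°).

At ω = 54 rad/s:
pole (1 + j54·0.04) = 1 + j2.16 → |·| ≈ 2.3803, ∠ ≈ 65.16°
|G| = 4 · 1 / (2.3803) ≈ 1.6805
Gain = 20 log₁₀(1.6805) ≈ 4.51 dB
∠G = (0°) − (65.16°) = -65.16°

At ω = 125 rad/s:
pole (1 + j125·0.04) = 1 + j5 → |·| ≈ 5.099, ∠ ≈ 78.69°
|G| = 4 · 1 / (5.099) ≈ 0.78447
Gain = 20 log₁₀(0.78447) ≈ -2.11 dB
∠G = (0°) − (78.69°) = -78.69°

ω = 54: 4.5 dB, -65.2°; ω = 125: -2.1 dB, -78.7°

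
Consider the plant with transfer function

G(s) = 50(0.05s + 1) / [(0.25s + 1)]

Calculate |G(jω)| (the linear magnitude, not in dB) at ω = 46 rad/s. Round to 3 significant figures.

At ω = 46 rad/s:
zero (1 + j46·0.05) = 1 + j2.3 → |·| ≈ 2.508, ∠ ≈ 66.50°
pole (1 + j46·0.25) = 1 + j11.5 → |·| ≈ 11.543, ∠ ≈ 85.03°
|G| = 50 · 2.508 / (11.543) ≈ 10.864

10.9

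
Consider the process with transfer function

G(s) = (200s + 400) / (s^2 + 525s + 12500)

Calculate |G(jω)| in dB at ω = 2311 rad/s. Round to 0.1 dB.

Substitute s = j2311:
Numerator: 200(j2311) + 400 = 400 + j462200
Denominator: (j2311)^2 + 525(j2311) + 12500 = -5328221 + j1213275
|N| = √(400² + 462200²) ≈ 4.622e+05, ∠N ≈ 89.95°
|D| = √(5328221² + 1213275²) ≈ 5.4646e+06, ∠D ≈ 167.17°
|G| = 4.622e+05 / 5.4646e+06 ≈ 0.084581
Gain = 20 log₁₀(0.084581) ≈ -21.45 dB

-21.5 dB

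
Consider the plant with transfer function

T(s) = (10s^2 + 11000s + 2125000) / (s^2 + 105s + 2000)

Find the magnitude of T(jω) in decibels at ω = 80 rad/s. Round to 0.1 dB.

47.5 dB

Substitute s = j80:
Numerator: 10(j80)^2 + 11000(j80) + 2125000 = 2061000 + j880000
Denominator: (j80)^2 + 105(j80) + 2000 = -4400 + j8400
|N| = √(2061000² + 880000²) ≈ 2.241e+06, ∠N ≈ 23.12°
|D| = √(4400² + 8400²) ≈ 9482.6, ∠D ≈ 117.65°
|T| = 2.241e+06 / 9482.6 ≈ 236.33
Gain = 20 log₁₀(236.33) ≈ 47.47 dB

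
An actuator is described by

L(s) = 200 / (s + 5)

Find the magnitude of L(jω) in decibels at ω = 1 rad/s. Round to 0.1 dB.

Substitute s = j1:
Numerator: 200 = 200 + j0
Denominator: (j1) + 5 = 5 + j1
|N| = √(200² + 0²) ≈ 200, ∠N ≈ 0.00°
|D| = √(5² + 1²) ≈ 5.099, ∠D ≈ 11.31°
|L| = 200 / 5.099 ≈ 39.223
Gain = 20 log₁₀(39.223) ≈ 31.87 dB

31.9 dB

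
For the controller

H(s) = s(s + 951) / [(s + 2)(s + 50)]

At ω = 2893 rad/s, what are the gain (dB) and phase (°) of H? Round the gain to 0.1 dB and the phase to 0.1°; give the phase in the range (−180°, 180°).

At s = jω = j2893:
zero (s+951): 951 + j2893 → |·| = √(951²+2893²) = √9273850 ≈ 3045.3, ∠ = arctan(2893/951) ≈ 71.80°
zero at origin: s = j2893 → |·| = 2893, ∠ = 90.00°
pole (s+2): 2 + j2893 → |·| = √(2²+2893²) = √8369453 ≈ 2893, ∠ = arctan(2893/2) ≈ 89.96°
pole (s+50): 50 + j2893 → |·| = √(50²+2893²) = √8371949 ≈ 2893.4, ∠ = arctan(2893/50) ≈ 89.01°
|H| = 1 · 8.8101e+06 / 8.3706e+06 ≈ 1.0525
Gain = 20 log₁₀(1.0525) ≈ 0.44 dB
∠H = 161.80° − 178.97° = -17.17°

0.4 dB, -17.2°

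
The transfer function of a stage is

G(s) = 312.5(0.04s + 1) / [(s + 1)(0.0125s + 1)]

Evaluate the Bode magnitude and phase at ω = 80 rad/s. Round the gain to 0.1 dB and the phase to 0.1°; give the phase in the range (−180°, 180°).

At ω = 80 rad/s:
zero (1 + j80·0.04) = 1 + j3.2 → |·| ≈ 3.3526, ∠ ≈ 72.65°
pole (1 + j80·1) = 1 + j80 → |·| ≈ 80.006, ∠ ≈ 89.28°
pole (1 + j80·0.0125) = 1 + j1 → |·| ≈ 1.4142, ∠ ≈ 45.00°
|G| = 312.5 · 3.3526 / (80.006 · 1.4142) ≈ 9.2597
Gain = 20 log₁₀(9.2597) ≈ 19.33 dB
∠G = (72.65°) − (89.28° + 45.00°) = -61.63°

19.3 dB, -61.6°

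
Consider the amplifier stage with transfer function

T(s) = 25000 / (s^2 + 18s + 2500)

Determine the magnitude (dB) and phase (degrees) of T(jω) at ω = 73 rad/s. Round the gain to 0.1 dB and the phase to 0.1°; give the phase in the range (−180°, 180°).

At s = jω = j73:
quadratic: (j73)² + 18·j73 + 2500 = -2829 + j1314 → |·| ≈ 3119.3, ∠ ≈ 155.09°
|T| = 25000 / 3119.3 ≈ 8.0146
Gain = 20 log₁₀(8.0146) ≈ 18.08 dB
∠T = 0.00° − 155.09° = -155.09°

18.1 dB, -155.1°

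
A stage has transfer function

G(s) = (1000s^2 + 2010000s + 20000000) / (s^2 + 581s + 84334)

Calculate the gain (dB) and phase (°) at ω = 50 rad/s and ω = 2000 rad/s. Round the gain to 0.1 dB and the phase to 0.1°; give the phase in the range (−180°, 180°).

Substitute s = j50:
Numerator: 1000(j50)^2 + 2010000(j50) + 20000000 = 17500000 + j100500000
Denominator: (j50)^2 + 581(j50) + 84334 = 81834 + j29050
|N| = √(17500000² + 100500000²) ≈ 1.0201e+08, ∠N ≈ 80.12°
|D| = √(81834² + 29050²) ≈ 86837, ∠D ≈ 19.54°
|G| = 1.0201e+08 / 86837 ≈ 1174.7
Gain = 20 log₁₀(1174.7) ≈ 61.40 dB
∠G = 80.12° − 19.54° = 60.58°

Substitute s = j2000:
Numerator: 1000(j2000)^2 + 2010000(j2000) + 20000000 = -3980000000 + j4020000000
Denominator: (j2000)^2 + 581(j2000) + 84334 = -3915666 + j1162000
|N| = √(3980000000² + 4020000000²) ≈ 5.6569e+09, ∠N ≈ 134.71°
|D| = √(3915666² + 1162000²) ≈ 4.0844e+06, ∠D ≈ 163.47°
|G| = 5.6569e+09 / 4.0844e+06 ≈ 1385
Gain = 20 log₁₀(1385) ≈ 62.83 dB
∠G = 134.71° − 163.47° = -28.76°

ω = 50: 61.4 dB, 60.6°; ω = 2000: 62.8 dB, -28.8°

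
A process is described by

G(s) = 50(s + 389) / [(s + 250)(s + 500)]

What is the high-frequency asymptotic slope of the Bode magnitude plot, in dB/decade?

-20 dB/decade

Each pole contributes −20 dB/decade at high frequency; each zero contributes +20 dB/decade.
Net: 1 zero(s) − 2 pole(s) → -20 dB/decade.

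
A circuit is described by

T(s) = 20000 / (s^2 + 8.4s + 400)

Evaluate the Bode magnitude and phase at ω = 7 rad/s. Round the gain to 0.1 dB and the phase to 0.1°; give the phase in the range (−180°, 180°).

At s = jω = j7:
quadratic: (j7)² + 8.4·j7 + 400 = 351 + j58.8 → |·| ≈ 355.89, ∠ ≈ 9.51°
|T| = 20000 / 355.89 ≈ 56.197
Gain = 20 log₁₀(56.197) ≈ 34.99 dB
∠T = 0.00° − 9.51° = -9.51°

35.0 dB, -9.5°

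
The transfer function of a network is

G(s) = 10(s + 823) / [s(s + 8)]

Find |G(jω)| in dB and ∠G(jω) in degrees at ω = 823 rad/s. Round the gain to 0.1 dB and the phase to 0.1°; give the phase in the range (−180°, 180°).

At s = jω = j823:
zero (s+823): 823 + j823 → |·| = √(823²+823²) = √1354658 ≈ 1163.9, ∠ = arctan(823/823) ≈ 45.00°
pole (s+8): 8 + j823 → |·| = √(8²+823²) = √677393 ≈ 823.04, ∠ = arctan(823/8) ≈ 89.44°
pole at origin: |s| = 823, ∠ = 90.00° (in denominator)
|G| = 10 · 1163.9 / 6.7736e+05 ≈ 0.017183
Gain = 20 log₁₀(0.017183) ≈ -35.30 dB
∠G = 45.00° − 179.44° = -134.44°

-35.3 dB, -134.4°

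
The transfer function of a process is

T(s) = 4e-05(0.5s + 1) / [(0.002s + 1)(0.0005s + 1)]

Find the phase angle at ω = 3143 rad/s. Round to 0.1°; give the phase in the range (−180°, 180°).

-48.5°

At ω = 3143 rad/s:
zero (1 + j3143·0.5) = 1 + j1571.5 → |·| ≈ 1571.5, ∠ ≈ 89.96°
pole (1 + j3143·0.002) = 1 + j6.286 → |·| ≈ 6.365, ∠ ≈ 80.96°
pole (1 + j3143·0.0005) = 1 + j1.5715 → |·| ≈ 1.8627, ∠ ≈ 57.53°
∠T = (89.96°) − (80.96° + 57.53°) = -48.53°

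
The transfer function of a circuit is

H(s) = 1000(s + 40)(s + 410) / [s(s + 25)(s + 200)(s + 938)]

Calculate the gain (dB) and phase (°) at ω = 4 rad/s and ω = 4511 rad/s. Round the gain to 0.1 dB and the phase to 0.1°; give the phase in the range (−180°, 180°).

At s = jω = j4:
zero (s+40): 40 + j4 → |·| = √(40²+4²) = √1616 ≈ 40.2, ∠ = arctan(4/40) ≈ 5.71°
zero (s+410): 410 + j4 → |·| = √(410²+4²) = √168116 ≈ 410.02, ∠ = arctan(4/410) ≈ 0.56°
pole (s+25): 25 + j4 → |·| = √(25²+4²) = √641 ≈ 25.318, ∠ = arctan(4/25) ≈ 9.09°
pole (s+200): 200 + j4 → |·| = √(200²+4²) = √40016 ≈ 200.04, ∠ = arctan(4/200) ≈ 1.15°
pole (s+938): 938 + j4 → |·| = √(938²+4²) = √879860 ≈ 938.01, ∠ = arctan(4/938) ≈ 0.24°
pole at origin: |s| = 4, ∠ = 90.00° (in denominator)
|H| = 1000 · 16483 / 1.9003e+07 ≈ 0.86739
Gain = 20 log₁₀(0.86739) ≈ -1.24 dB
∠H = 6.27° − 100.48° = -94.21°

At s = jω = j4511:
zero (s+40): 40 + j4511 → |·| = √(40²+4511²) = √20350721 ≈ 4511.2, ∠ = arctan(4511/40) ≈ 89.49°
zero (s+410): 410 + j4511 → |·| = √(410²+4511²) = √20517221 ≈ 4529.6, ∠ = arctan(4511/410) ≈ 84.81°
pole (s+25): 25 + j4511 → |·| = √(25²+4511²) = √20349746 ≈ 4511.1, ∠ = arctan(4511/25) ≈ 89.68°
pole (s+200): 200 + j4511 → |·| = √(200²+4511²) = √20389121 ≈ 4515.4, ∠ = arctan(4511/200) ≈ 87.46°
pole (s+938): 938 + j4511 → |·| = √(938²+4511²) = √21228965 ≈ 4607.5, ∠ = arctan(4511/938) ≈ 78.25°
pole at origin: |s| = 4511, ∠ = 90.00° (in denominator)
|H| = 1000 · 2.0434e+07 / 4.2337e+14 ≈ 4.8265e-05
Gain = 20 log₁₀(4.8265e-05) ≈ -86.33 dB
∠H = 174.30° − 345.39° = -171.09°

ω = 4: -1.2 dB, -94.2°; ω = 4511: -86.3 dB, -171.1°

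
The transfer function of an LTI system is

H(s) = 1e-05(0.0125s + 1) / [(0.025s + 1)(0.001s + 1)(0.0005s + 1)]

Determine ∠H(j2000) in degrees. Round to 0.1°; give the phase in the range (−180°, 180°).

At ω = 2000 rad/s:
zero (1 + j2000·0.0125) = 1 + j25 → |·| ≈ 25.02, ∠ ≈ 87.71°
pole (1 + j2000·0.025) = 1 + j50 → |·| ≈ 50.01, ∠ ≈ 88.85°
pole (1 + j2000·0.001) = 1 + j2 → |·| ≈ 2.2361, ∠ ≈ 63.43°
pole (1 + j2000·0.0005) = 1 + j1 → |·| ≈ 1.4142, ∠ ≈ 45.00°
∠H = (87.71°) − (88.85° + 63.43° + 45.00°) = -109.57°

-109.6°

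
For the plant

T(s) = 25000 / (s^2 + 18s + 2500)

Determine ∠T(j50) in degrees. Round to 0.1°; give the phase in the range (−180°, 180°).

-90.0°

At s = jω = j50:
quadratic: (j50)² + 18·j50 + 2500 = 0 + j900 → |·| ≈ 900, ∠ ≈ 90.00°
∠T = 0.00° − 90.00° = -90.00°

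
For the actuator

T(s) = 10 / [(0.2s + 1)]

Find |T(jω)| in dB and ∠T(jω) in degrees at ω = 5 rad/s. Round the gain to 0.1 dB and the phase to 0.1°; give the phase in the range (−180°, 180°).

At ω = 5 rad/s:
pole (1 + j5·0.2) = 1 + j1 → |·| ≈ 1.4142, ∠ ≈ 45.00°
|T| = 10 · 1 / (1.4142) ≈ 7.0711
Gain = 20 log₁₀(7.0711) ≈ 16.99 dB
∠T = (0°) − (45.00°) = -45.00°

17.0 dB, -45.0°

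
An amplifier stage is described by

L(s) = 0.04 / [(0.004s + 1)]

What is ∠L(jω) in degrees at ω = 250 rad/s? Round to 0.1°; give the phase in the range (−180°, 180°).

At ω = 250 rad/s:
pole (1 + j250·0.004) = 1 + j1 → |·| ≈ 1.4142, ∠ ≈ 45.00°
∠L = (0°) − (45.00°) = -45.00°

-45.0°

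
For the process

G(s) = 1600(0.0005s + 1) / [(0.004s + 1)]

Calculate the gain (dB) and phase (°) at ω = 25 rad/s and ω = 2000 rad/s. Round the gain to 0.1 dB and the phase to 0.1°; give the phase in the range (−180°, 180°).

ω = 25: 64.0 dB, -5.0°; ω = 2000: 49.0 dB, -37.9°

At ω = 25 rad/s:
zero (1 + j25·0.0005) = 1 + j0.0125 → |·| ≈ 1.0001, ∠ ≈ 0.72°
pole (1 + j25·0.004) = 1 + j0.1 → |·| ≈ 1.005, ∠ ≈ 5.71°
|G| = 1600 · 1.0001 / (1.005) ≈ 1592.2
Gain = 20 log₁₀(1592.2) ≈ 64.04 dB
∠G = (0.72°) − (5.71°) = -4.99°

At ω = 2000 rad/s:
zero (1 + j2000·0.0005) = 1 + j1 → |·| ≈ 1.4142, ∠ ≈ 45.00°
pole (1 + j2000·0.004) = 1 + j8 → |·| ≈ 8.0623, ∠ ≈ 82.87°
|G| = 1600 · 1.4142 / (8.0623) ≈ 280.65
Gain = 20 log₁₀(280.65) ≈ 48.96 dB
∠G = (45.00°) − (82.87°) = -37.87°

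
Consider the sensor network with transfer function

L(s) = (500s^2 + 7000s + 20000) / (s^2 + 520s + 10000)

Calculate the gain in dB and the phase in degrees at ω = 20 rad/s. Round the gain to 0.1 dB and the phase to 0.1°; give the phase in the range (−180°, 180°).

Substitute s = j20:
Numerator: 500(j20)^2 + 7000(j20) + 20000 = -180000 + j140000
Denominator: (j20)^2 + 520(j20) + 10000 = 9600 + j10400
|N| = √(180000² + 140000²) ≈ 2.2804e+05, ∠N ≈ 142.13°
|D| = √(9600² + 10400²) ≈ 14153, ∠D ≈ 47.29°
|L| = 2.2804e+05 / 14153 ≈ 16.112
Gain = 20 log₁₀(16.112) ≈ 24.14 dB
∠L = 142.13° − 47.29° = 94.84°

24.1 dB, 94.8°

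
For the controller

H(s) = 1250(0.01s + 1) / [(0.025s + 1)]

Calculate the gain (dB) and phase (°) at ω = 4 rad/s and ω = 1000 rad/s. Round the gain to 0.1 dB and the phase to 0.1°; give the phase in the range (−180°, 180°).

ω = 4: 61.9 dB, -3.4°; ω = 1000: 54.0 dB, -3.4°

At ω = 4 rad/s:
zero (1 + j4·0.01) = 1 + j0.04 → |·| ≈ 1.0008, ∠ ≈ 2.29°
pole (1 + j4·0.025) = 1 + j0.1 → |·| ≈ 1.005, ∠ ≈ 5.71°
|H| = 1250 · 1.0008 / (1.005) ≈ 1244.8
Gain = 20 log₁₀(1244.8) ≈ 61.90 dB
∠H = (2.29°) − (5.71°) = -3.42°

At ω = 1000 rad/s:
zero (1 + j1000·0.01) = 1 + j10 → |·| ≈ 10.05, ∠ ≈ 84.29°
pole (1 + j1000·0.025) = 1 + j25 → |·| ≈ 25.02, ∠ ≈ 87.71°
|H| = 1250 · 10.05 / (25.02) ≈ 502.1
Gain = 20 log₁₀(502.1) ≈ 54.02 dB
∠H = (84.29°) − (87.71°) = -3.42°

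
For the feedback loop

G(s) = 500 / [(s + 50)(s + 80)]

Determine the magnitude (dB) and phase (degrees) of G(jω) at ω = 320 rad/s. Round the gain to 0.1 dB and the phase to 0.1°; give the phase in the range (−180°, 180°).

At s = jω = j320:
pole (s+50): 50 + j320 → |·| = √(50²+320²) = √104900 ≈ 323.88, ∠ = arctan(320/50) ≈ 81.12°
pole (s+80): 80 + j320 → |·| = √(80²+320²) = √108800 ≈ 329.85, ∠ = arctan(320/80) ≈ 75.96°
|G| = 500 / 1.0683e+05 ≈ 0.0046803
Gain = 20 log₁₀(0.0046803) ≈ -46.59 dB
∠G = 0.00° − 157.08° = -157.08°

-46.6 dB, -157.1°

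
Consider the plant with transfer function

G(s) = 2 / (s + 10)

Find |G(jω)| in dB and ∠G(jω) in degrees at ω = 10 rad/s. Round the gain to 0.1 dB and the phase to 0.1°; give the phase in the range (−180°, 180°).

-17.0 dB, -45.0°

Substitute s = j10:
Numerator: 2 = 2 + j0
Denominator: (j10) + 10 = 10 + j10
|N| = √(2² + 0²) ≈ 2, ∠N ≈ 0.00°
|D| = √(10² + 10²) ≈ 14.142, ∠D ≈ 45.00°
|G| = 2 / 14.142 ≈ 0.14142
Gain = 20 log₁₀(0.14142) ≈ -16.99 dB
∠G = 0.00° − 45.00° = -45.00°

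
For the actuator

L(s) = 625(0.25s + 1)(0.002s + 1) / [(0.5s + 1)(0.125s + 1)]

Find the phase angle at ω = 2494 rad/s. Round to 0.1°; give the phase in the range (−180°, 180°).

At ω = 2494 rad/s:
zero (1 + j2494·0.25) = 1 + j623.5 → |·| ≈ 623.5, ∠ ≈ 89.91°
zero (1 + j2494·0.002) = 1 + j4.988 → |·| ≈ 5.0873, ∠ ≈ 78.66°
pole (1 + j2494·0.5) = 1 + j1247 → |·| ≈ 1247, ∠ ≈ 89.95°
pole (1 + j2494·0.125) = 1 + j311.75 → |·| ≈ 311.75, ∠ ≈ 89.82°
∠L = (89.91° + 78.66°) − (89.95° + 89.82°) = -11.20°

-11.2°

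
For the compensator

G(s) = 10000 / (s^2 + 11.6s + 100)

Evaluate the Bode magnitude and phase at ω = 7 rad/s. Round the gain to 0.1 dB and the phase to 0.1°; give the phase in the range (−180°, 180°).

40.4 dB, -57.9°

At s = jω = j7:
quadratic: (j7)² + 11.6·j7 + 100 = 51 + j81.2 → |·| ≈ 95.888, ∠ ≈ 57.87°
|G| = 10000 / 95.888 ≈ 104.29
Gain = 20 log₁₀(104.29) ≈ 40.36 dB
∠G = 0.00° − 57.87° = -57.87°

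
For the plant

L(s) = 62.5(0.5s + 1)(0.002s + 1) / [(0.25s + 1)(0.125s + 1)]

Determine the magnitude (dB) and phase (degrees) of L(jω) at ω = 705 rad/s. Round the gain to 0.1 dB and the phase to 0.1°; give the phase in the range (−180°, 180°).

7.8 dB, -34.5°

At ω = 705 rad/s:
zero (1 + j705·0.5) = 1 + j352.5 → |·| ≈ 352.5, ∠ ≈ 89.84°
zero (1 + j705·0.002) = 1 + j1.41 → |·| ≈ 1.7286, ∠ ≈ 54.65°
pole (1 + j705·0.25) = 1 + j176.25 → |·| ≈ 176.25, ∠ ≈ 89.67°
pole (1 + j705·0.125) = 1 + j88.125 → |·| ≈ 88.131, ∠ ≈ 89.35°
|L| = 62.5 · 352.5 · 1.7286 / (176.25 · 88.131) ≈ 2.4517
Gain = 20 log₁₀(2.4517) ≈ 7.79 dB
∠L = (89.84° + 54.65°) − (89.67° + 89.35°) = -34.53°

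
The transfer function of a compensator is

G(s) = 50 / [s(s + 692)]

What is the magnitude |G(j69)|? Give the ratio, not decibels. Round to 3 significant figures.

0.00104

At s = jω = j69:
pole (s+692): 692 + j69 → |·| = √(692²+69²) = √483625 ≈ 695.43, ∠ = arctan(69/692) ≈ 5.69°
pole at origin: |s| = 69, ∠ = 90.00° (in denominator)
|G| = 50 / 47985 ≈ 0.001042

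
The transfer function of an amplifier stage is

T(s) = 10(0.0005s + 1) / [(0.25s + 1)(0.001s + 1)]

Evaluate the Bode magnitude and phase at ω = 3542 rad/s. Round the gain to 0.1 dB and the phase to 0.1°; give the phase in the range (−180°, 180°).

At ω = 3542 rad/s:
zero (1 + j3542·0.0005) = 1 + j1.771 → |·| ≈ 2.0338, ∠ ≈ 60.55°
pole (1 + j3542·0.25) = 1 + j885.5 → |·| ≈ 885.5, ∠ ≈ 89.94°
pole (1 + j3542·0.001) = 1 + j3.542 → |·| ≈ 3.6805, ∠ ≈ 74.23°
|T| = 10 · 2.0338 / (885.5 · 3.6805) ≈ 0.0062404
Gain = 20 log₁₀(0.0062404) ≈ -44.10 dB
∠T = (60.55°) − (89.94° + 74.23°) = -103.62°

-44.1 dB, -103.6°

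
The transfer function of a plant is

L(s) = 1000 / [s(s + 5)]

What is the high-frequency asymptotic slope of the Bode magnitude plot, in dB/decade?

Each pole contributes −20 dB/decade at high frequency; each zero contributes +20 dB/decade.
Net: 0 zero(s) − 2 pole(s) → -40 dB/decade.

-40 dB/decade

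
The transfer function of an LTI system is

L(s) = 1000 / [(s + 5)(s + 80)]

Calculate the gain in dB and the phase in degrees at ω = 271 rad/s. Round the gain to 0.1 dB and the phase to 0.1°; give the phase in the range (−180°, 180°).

-37.7 dB, -162.5°

At s = jω = j271:
pole (s+5): 5 + j271 → |·| = √(5²+271²) = √73466 ≈ 271.05, ∠ = arctan(271/5) ≈ 88.94°
pole (s+80): 80 + j271 → |·| = √(80²+271²) = √79841 ≈ 282.56, ∠ = arctan(271/80) ≈ 73.55°
|L| = 1000 / 76588 ≈ 0.013057
Gain = 20 log₁₀(0.013057) ≈ -37.68 dB
∠L = 0.00° − 162.49° = -162.49°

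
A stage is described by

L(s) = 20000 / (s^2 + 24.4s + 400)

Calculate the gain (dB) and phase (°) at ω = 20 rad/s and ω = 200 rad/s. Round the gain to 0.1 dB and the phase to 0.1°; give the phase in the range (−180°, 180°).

At s = jω = j20:
quadratic: (j20)² + 24.4·j20 + 400 = 0 + j488 → |·| ≈ 488, ∠ ≈ 90.00°
|L| = 20000 / 488 ≈ 40.984
Gain = 20 log₁₀(40.984) ≈ 32.25 dB
∠L = 0.00° − 90.00° = -90.00°

At s = jω = j200:
quadratic: (j200)² + 24.4·j200 + 400 = -39600 + j4880 → |·| ≈ 39900, ∠ ≈ 172.97°
|L| = 20000 / 39900 ≈ 0.50125
Gain = 20 log₁₀(0.50125) ≈ -6.00 dB
∠L = 0.00° − 172.97° = -172.97°

ω = 20: 32.3 dB, -90.0°; ω = 200: -6.0 dB, -173.0°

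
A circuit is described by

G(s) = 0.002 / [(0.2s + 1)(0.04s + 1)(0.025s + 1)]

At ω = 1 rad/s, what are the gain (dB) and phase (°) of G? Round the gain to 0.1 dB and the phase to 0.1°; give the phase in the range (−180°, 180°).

-54.2 dB, -15.0°

At ω = 1 rad/s:
pole (1 + j1·0.2) = 1 + j0.2 → |·| ≈ 1.0198, ∠ ≈ 11.31°
pole (1 + j1·0.04) = 1 + j0.04 → |·| ≈ 1.0008, ∠ ≈ 2.29°
pole (1 + j1·0.025) = 1 + j0.025 → |·| ≈ 1.0003, ∠ ≈ 1.43°
|G| = 0.002 · 1 / (1.0198 · 1.0008 · 1.0003) ≈ 0.001959
Gain = 20 log₁₀(0.001959) ≈ -54.16 dB
∠G = (0°) − (11.31° + 2.29° + 1.43°) = -15.03°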